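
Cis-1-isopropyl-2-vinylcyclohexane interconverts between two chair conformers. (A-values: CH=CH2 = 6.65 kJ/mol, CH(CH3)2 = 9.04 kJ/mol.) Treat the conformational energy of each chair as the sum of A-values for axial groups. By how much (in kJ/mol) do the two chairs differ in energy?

2.39 kJ/mol

C1 and C2 have opposite parity, so for the cis isomer the two substituents are one axial and one equatorial in each chair.
Chair I (vinyl axial, isopropyl equatorial): E = 6.65 kJ/mol.
Chair II (vinyl equatorial, isopropyl axial): E = 9.04 kJ/mol.
ΔE = 9.04 − 6.65 = 2.39 kJ/mol; chair I is more stable.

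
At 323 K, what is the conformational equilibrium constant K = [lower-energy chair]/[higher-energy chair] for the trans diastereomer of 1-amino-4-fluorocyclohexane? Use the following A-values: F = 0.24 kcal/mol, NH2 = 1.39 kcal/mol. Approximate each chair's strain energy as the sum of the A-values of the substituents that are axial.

C1 and C4 have opposite parity, so for the trans isomer the two substituents are e,e in one chair and a,a in the other.
Chair I (fluoro axial, amino axial): E = 1.63 kcal/mol; chair II (fluoro equatorial, amino equatorial): E = 0.00 kcal/mol.
ΔG = 1.63 kcal/mol between the two chairs.
K = exp(ΔG/RT) with R = 1.987×10⁻³ kcal mol⁻¹ K⁻¹ and T = 323 K gives K ≈ 12.7.

K ≈ 12.7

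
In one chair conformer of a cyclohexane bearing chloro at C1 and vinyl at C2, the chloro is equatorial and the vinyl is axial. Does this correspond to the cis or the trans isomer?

cis

C1 and C2 have opposite parity, so their axial bonds point in opposite directions.
With opposite-parity carbons, two substituents on the same face are one axial and one equatorial; opposite faces give both axial or both equatorial.
Here the groups are equatorial/axial → same face → cis.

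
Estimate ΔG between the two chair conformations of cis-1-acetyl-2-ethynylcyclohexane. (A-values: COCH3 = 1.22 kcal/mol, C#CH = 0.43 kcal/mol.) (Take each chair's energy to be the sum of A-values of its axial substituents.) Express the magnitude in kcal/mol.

C1 and C2 have opposite parity, so for the cis isomer the two substituents are one axial and one equatorial in each chair.
Chair I (acetyl axial, ethynyl equatorial): E = 1.22 kcal/mol.
Chair II (acetyl equatorial, ethynyl axial): E = 0.43 kcal/mol.
ΔE = 1.22 − 0.43 = 0.79 kcal/mol; chair II is more stable.

0.79 kcal/mol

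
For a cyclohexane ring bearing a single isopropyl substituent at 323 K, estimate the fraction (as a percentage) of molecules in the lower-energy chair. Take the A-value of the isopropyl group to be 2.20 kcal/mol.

96.9%

One chair has the isopropyl group axial (E = 2.20 kcal/mol) and the other has it equatorial (E = 0).
ΔG = 2.20 kcal/mol between the two chairs.
K = exp(ΔG/RT) with R = 1.987×10⁻³ kcal mol⁻¹ K⁻¹ and T = 323 K gives K ≈ 30.8.
Fraction in the lower-energy chair = K/(K+1) = 96.9%.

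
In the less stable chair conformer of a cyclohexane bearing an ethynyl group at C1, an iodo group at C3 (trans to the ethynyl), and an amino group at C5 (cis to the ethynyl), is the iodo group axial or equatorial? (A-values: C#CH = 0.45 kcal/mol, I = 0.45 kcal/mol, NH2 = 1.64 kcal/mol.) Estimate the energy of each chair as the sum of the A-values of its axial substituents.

equatorial

Chair I (ethynyl axial, iodo equatorial, amino axial): E = 2.09 kcal/mol.
Chair II (ethynyl equatorial, iodo axial, amino equatorial): E = 0.45 kcal/mol.
Chair I is the less stable (higher-energy) conformer, and in that chair the iodo group is equatorial.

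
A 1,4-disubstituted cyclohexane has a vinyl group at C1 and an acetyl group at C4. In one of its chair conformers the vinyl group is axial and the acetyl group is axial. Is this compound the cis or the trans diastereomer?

trans

C1 and C4 have opposite parity, so their axial bonds point in opposite directions.
With opposite-parity carbons, two substituents on the same face are one axial and one equatorial; opposite faces give both axial or both equatorial.
Here the groups are axial/axial → opposite face → trans.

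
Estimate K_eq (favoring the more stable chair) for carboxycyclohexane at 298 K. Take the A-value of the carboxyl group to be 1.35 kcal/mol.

K ≈ 9.78

One chair has the carboxyl group axial (E = 1.35 kcal/mol) and the other has it equatorial (E = 0).
ΔG = 1.35 kcal/mol between the two chairs.
K = exp(ΔG/RT) with R = 1.987×10⁻³ kcal mol⁻¹ K⁻¹ and T = 298 K gives K ≈ 9.78.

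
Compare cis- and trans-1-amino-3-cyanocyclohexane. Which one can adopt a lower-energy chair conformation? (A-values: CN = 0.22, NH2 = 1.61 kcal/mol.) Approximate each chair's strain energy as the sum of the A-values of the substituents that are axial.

At 1,3 positions (parity same): cis → (e,e or a,a); trans → (a,e or e,a).
Best chair for cis: E = 0.00 kcal/mol; best chair for trans: E = 0.22 kcal/mol.
The cis isomer is lower by 0.22 kcal/mol.

cis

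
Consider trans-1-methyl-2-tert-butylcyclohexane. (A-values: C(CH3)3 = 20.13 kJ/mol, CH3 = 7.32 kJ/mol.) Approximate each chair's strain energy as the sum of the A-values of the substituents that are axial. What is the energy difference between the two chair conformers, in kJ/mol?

27.45 kJ/mol

C1 and C2 have opposite parity, so for the trans isomer the two substituents are e,e in one chair and a,a in the other.
Chair I (tert-butyl axial, methyl axial): E = 27.45 kJ/mol.
Chair II (tert-butyl equatorial, methyl equatorial): E = 0.00 kJ/mol.
ΔE = 27.45 − 0.00 = 27.45 kJ/mol; chair II is more stable.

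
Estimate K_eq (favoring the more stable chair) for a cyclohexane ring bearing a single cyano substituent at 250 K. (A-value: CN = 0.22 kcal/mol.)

K ≈ 1.56

One chair has the cyano group axial (E = 0.22 kcal/mol) and the other has it equatorial (E = 0).
ΔG = 0.22 kcal/mol between the two chairs.
K = exp(ΔG/RT) with R = 1.987×10⁻³ kcal mol⁻¹ K⁻¹ and T = 250 K gives K ≈ 1.56.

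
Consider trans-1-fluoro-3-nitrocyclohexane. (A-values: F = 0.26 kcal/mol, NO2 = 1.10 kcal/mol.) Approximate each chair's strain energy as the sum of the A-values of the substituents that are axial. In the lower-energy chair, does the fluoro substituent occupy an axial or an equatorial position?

axial

C1 and C3 have the same parity, so for the trans isomer the two substituents are one axial and one equatorial in each chair.
Chair I (fluoro axial, nitro equatorial): E = 0.26 kcal/mol.
Chair II (fluoro equatorial, nitro axial): E = 1.10 kcal/mol.
Chair I is the more stable (lower-energy) conformer, and in that chair the fluoro group is axial.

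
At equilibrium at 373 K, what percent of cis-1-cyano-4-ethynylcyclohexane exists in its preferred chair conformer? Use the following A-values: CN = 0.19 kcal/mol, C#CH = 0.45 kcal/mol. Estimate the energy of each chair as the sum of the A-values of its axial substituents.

58.7%

C1 and C4 have opposite parity, so for the cis isomer the two substituents are one axial and one equatorial in each chair.
Chair I (cyano axial, ethynyl equatorial): E = 0.19 kcal/mol; chair II (cyano equatorial, ethynyl axial): E = 0.45 kcal/mol.
ΔG = 0.26 kcal/mol between the two chairs.
K = exp(ΔG/RT) with R = 1.987×10⁻³ kcal mol⁻¹ K⁻¹ and T = 373 K gives K ≈ 1.42.
Fraction in the lower-energy chair = K/(K+1) = 58.7%.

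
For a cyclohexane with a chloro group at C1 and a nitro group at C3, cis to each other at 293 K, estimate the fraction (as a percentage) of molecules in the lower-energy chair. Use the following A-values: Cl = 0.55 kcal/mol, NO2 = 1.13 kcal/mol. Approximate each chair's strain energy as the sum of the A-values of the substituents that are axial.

94.7%

C1 and C3 have the same parity, so for the cis isomer the two substituents are e,e in one chair and a,a in the other.
Chair I (chloro axial, nitro axial): E = 1.68 kcal/mol; chair II (chloro equatorial, nitro equatorial): E = 0.00 kcal/mol.
ΔG = 1.68 kcal/mol between the two chairs.
K = exp(ΔG/RT) with R = 1.987×10⁻³ kcal mol⁻¹ K⁻¹ and T = 293 K gives K ≈ 17.9.
Fraction in the lower-energy chair = K/(K+1) = 94.7%.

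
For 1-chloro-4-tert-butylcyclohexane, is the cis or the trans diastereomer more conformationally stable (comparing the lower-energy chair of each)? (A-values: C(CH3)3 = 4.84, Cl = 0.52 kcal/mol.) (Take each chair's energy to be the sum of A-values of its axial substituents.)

At 1,4 positions (parity opposite): cis → (a,e or e,a); trans → (e,e or a,a).
Best chair for cis: E = 0.52 kcal/mol; best chair for trans: E = 0.00 kcal/mol.
The trans isomer is lower by 0.52 kcal/mol.

trans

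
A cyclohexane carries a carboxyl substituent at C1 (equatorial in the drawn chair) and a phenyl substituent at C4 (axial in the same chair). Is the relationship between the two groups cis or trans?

C1 and C4 have opposite parity, so their axial bonds point in opposite directions.
With opposite-parity carbons, two substituents on the same face are one axial and one equatorial; opposite faces give both axial or both equatorial.
Here the groups are equatorial/axial → same face → cis.

cis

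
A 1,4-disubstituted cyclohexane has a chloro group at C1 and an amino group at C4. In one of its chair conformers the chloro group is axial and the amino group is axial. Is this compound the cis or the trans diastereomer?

C1 and C4 have opposite parity, so their axial bonds point in opposite directions.
With opposite-parity carbons, two substituents on the same face are one axial and one equatorial; opposite faces give both axial or both equatorial.
Here the groups are axial/axial → opposite face → trans.

trans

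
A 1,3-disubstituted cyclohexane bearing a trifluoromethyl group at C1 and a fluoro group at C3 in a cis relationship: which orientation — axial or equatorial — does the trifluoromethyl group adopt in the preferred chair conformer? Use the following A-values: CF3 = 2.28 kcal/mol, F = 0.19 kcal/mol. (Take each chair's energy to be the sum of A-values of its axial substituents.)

C1 and C3 have the same parity, so for the cis isomer the two substituents are e,e in one chair and a,a in the other.
Chair I (trifluoromethyl axial, fluoro axial): E = 2.47 kcal/mol.
Chair II (trifluoromethyl equatorial, fluoro equatorial): E = 0.00 kcal/mol.
Chair II is the more stable (lower-energy) conformer, and in that chair the trifluoromethyl group is equatorial.

equatorial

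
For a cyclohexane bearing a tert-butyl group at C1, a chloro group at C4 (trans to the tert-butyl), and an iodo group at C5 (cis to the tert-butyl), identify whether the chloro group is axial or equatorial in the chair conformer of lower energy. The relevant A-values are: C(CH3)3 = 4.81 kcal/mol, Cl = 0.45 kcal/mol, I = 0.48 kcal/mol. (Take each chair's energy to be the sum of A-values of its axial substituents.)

Chair I (tert-butyl axial, chloro axial, iodo axial): E = 5.74 kcal/mol.
Chair II (tert-butyl equatorial, chloro equatorial, iodo equatorial): E = 0.00 kcal/mol.
Chair II is the more stable (lower-energy) conformer, and in that chair the chloro group is equatorial.

equatorial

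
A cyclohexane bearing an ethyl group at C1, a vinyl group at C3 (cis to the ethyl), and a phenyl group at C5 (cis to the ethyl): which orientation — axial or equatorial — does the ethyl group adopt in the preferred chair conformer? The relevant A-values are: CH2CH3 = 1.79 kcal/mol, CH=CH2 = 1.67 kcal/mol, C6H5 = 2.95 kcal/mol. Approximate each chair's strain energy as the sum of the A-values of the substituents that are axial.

Chair I (ethyl axial, vinyl axial, phenyl axial): E = 6.41 kcal/mol.
Chair II (ethyl equatorial, vinyl equatorial, phenyl equatorial): E = 0.00 kcal/mol.
Chair II is the more stable (lower-energy) conformer, and in that chair the ethyl group is equatorial.

equatorial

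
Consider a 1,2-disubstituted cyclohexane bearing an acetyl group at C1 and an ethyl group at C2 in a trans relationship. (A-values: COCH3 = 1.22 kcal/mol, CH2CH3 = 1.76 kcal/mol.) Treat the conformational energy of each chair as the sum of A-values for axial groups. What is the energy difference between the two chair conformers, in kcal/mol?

C1 and C2 have opposite parity, so for the trans isomer the two substituents are e,e in one chair and a,a in the other.
Chair I (acetyl axial, ethyl axial): E = 2.98 kcal/mol.
Chair II (acetyl equatorial, ethyl equatorial): E = 0.00 kcal/mol.
ΔE = 2.98 − 0.00 = 2.98 kcal/mol; chair II is more stable.

2.98 kcal/mol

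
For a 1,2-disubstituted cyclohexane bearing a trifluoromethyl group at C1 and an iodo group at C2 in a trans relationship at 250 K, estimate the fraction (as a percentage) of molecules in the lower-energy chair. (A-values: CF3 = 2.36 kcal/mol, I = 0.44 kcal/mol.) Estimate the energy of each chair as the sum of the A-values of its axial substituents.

C1 and C2 have opposite parity, so for the trans isomer the two substituents are e,e in one chair and a,a in the other.
Chair I (trifluoromethyl axial, iodo axial): E = 2.80 kcal/mol; chair II (trifluoromethyl equatorial, iodo equatorial): E = 0.00 kcal/mol.
ΔG = 2.80 kcal/mol between the two chairs.
K = exp(ΔG/RT) with R = 1.987×10⁻³ kcal mol⁻¹ K⁻¹ and T = 250 K gives K ≈ 281.
Fraction in the lower-energy chair = K/(K+1) = 99.6%.

99.6%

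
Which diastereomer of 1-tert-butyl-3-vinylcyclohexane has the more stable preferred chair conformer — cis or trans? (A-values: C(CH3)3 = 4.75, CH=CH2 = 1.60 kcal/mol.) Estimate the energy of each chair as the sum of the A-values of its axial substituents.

At 1,3 positions (parity same): cis → (e,e or a,a); trans → (a,e or e,a).
Best chair for cis: E = 0.00 kcal/mol; best chair for trans: E = 1.60 kcal/mol.
The cis isomer is lower by 1.60 kcal/mol.

cis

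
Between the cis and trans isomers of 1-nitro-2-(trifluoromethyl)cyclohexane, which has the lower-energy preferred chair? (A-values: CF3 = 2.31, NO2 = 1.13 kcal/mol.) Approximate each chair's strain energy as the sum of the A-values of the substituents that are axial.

At 1,2 positions (parity opposite): cis → (a,e or e,a); trans → (e,e or a,a).
Best chair for cis: E = 1.13 kcal/mol; best chair for trans: E = 0.00 kcal/mol.
The trans isomer is lower by 1.13 kcal/mol.

trans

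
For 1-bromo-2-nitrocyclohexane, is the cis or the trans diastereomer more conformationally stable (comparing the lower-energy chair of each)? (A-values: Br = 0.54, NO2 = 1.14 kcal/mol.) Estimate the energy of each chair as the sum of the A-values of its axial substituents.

At 1,2 positions (parity opposite): cis → (a,e or e,a); trans → (e,e or a,a).
Best chair for cis: E = 0.54 kcal/mol; best chair for trans: E = 0.00 kcal/mol.
The trans isomer is lower by 0.54 kcal/mol.

trans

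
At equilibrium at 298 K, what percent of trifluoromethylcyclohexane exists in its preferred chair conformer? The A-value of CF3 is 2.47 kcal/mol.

98.5%

One chair has the trifluoromethyl group axial (E = 2.47 kcal/mol) and the other has it equatorial (E = 0).
ΔG = 2.47 kcal/mol between the two chairs.
K = exp(ΔG/RT) with R = 1.987×10⁻³ kcal mol⁻¹ K⁻¹ and T = 298 K gives K ≈ 64.8.
Fraction in the lower-energy chair = K/(K+1) = 98.5%.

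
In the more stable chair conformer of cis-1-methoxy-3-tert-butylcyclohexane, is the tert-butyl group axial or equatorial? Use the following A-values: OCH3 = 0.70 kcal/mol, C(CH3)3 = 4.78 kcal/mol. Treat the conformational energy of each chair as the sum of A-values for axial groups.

C1 and C3 have the same parity, so for the cis isomer the two substituents are e,e in one chair and a,a in the other.
Chair I (methoxy axial, tert-butyl axial): E = 5.48 kcal/mol.
Chair II (methoxy equatorial, tert-butyl equatorial): E = 0.00 kcal/mol.
Chair II is the more stable (lower-energy) conformer, and in that chair the tert-butyl group is equatorial.

equatorial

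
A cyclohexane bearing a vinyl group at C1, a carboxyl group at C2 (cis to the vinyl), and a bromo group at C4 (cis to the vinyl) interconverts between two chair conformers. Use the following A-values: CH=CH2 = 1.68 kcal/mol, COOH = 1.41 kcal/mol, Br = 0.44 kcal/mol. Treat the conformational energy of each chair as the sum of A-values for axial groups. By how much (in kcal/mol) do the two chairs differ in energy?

Chair I (vinyl axial, carboxyl equatorial, bromo equatorial): E = 1.68 kcal/mol.
Chair II (vinyl equatorial, carboxyl axial, bromo axial): E = 1.85 kcal/mol.
ΔE = 1.85 − 1.68 = 0.17 kcal/mol; chair I is more stable.

0.17 kcal/mol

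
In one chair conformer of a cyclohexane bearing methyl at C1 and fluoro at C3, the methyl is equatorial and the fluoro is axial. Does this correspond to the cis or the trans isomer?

C1 and C3 have the same parity, so their axial bonds point in the same direction.
With same-parity carbons, two substituents on the same face are both axial or both equatorial; opposite faces give one of each.
Here the groups are equatorial/axial → opposite face → trans.

trans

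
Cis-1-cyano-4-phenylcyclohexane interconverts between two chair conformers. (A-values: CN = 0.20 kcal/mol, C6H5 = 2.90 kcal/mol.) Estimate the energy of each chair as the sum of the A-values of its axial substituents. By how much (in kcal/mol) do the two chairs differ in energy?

2.70 kcal/mol

C1 and C4 have opposite parity, so for the cis isomer the two substituents are one axial and one equatorial in each chair.
Chair I (cyano axial, phenyl equatorial): E = 0.20 kcal/mol.
Chair II (cyano equatorial, phenyl axial): E = 2.90 kcal/mol.
ΔE = 2.90 − 0.20 = 2.70 kcal/mol; chair I is more stable.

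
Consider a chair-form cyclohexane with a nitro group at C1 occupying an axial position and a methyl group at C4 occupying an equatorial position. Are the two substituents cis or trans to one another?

cis

C1 and C4 have opposite parity, so their axial bonds point in opposite directions.
With opposite-parity carbons, two substituents on the same face are one axial and one equatorial; opposite faces give both axial or both equatorial.
Here the groups are axial/equatorial → same face → cis.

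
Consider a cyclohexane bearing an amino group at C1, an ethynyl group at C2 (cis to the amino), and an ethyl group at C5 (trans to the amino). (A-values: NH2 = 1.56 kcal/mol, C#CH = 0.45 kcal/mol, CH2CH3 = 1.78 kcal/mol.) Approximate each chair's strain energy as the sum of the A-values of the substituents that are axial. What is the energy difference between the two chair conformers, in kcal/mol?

Chair I (amino axial, ethynyl equatorial, ethyl equatorial): E = 1.56 kcal/mol.
Chair II (amino equatorial, ethynyl axial, ethyl axial): E = 2.23 kcal/mol.
ΔE = 2.23 − 1.56 = 0.67 kcal/mol; chair I is more stable.

0.67 kcal/mol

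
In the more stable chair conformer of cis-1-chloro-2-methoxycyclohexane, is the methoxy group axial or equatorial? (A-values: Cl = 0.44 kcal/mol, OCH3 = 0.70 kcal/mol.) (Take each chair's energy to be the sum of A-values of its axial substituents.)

equatorial

C1 and C2 have opposite parity, so for the cis isomer the two substituents are one axial and one equatorial in each chair.
Chair I (chloro axial, methoxy equatorial): E = 0.44 kcal/mol.
Chair II (chloro equatorial, methoxy axial): E = 0.70 kcal/mol.
Chair I is the more stable (lower-energy) conformer, and in that chair the methoxy group is equatorial.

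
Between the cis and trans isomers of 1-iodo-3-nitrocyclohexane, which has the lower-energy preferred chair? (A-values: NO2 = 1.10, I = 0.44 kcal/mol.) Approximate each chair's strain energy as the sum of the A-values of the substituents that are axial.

At 1,3 positions (parity same): cis → (e,e or a,a); trans → (a,e or e,a).
Best chair for cis: E = 0.00 kcal/mol; best chair for trans: E = 0.44 kcal/mol.
The cis isomer is lower by 0.44 kcal/mol.

cis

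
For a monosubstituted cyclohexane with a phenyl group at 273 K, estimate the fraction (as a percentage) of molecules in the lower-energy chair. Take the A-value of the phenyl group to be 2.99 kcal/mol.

99.6%

One chair has the phenyl group axial (E = 2.99 kcal/mol) and the other has it equatorial (E = 0).
ΔG = 2.99 kcal/mol between the two chairs.
K = exp(ΔG/RT) with R = 1.987×10⁻³ kcal mol⁻¹ K⁻¹ and T = 273 K gives K ≈ 248.
Fraction in the lower-energy chair = K/(K+1) = 99.6%.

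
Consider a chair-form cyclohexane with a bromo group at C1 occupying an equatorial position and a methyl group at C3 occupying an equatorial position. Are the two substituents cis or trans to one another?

cis

C1 and C3 have the same parity, so their axial bonds point in the same direction.
With same-parity carbons, two substituents on the same face are both axial or both equatorial; opposite faces give one of each.
Here the groups are equatorial/equatorial → same face → cis.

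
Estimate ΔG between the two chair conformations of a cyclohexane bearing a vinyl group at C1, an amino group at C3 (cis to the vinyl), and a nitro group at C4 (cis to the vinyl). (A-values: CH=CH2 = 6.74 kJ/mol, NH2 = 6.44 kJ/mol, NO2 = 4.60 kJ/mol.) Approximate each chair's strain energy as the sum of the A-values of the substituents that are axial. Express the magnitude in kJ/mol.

8.58 kJ/mol

Chair I (vinyl axial, amino axial, nitro equatorial): E = 13.18 kJ/mol.
Chair II (vinyl equatorial, amino equatorial, nitro axial): E = 4.60 kJ/mol.
ΔE = 13.18 − 4.60 = 8.58 kJ/mol; chair II is more stable.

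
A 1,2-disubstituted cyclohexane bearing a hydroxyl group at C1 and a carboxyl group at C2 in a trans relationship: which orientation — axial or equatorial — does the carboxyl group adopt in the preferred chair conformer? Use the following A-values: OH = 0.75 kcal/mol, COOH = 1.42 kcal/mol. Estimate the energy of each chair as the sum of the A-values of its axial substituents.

equatorial

C1 and C2 have opposite parity, so for the trans isomer the two substituents are e,e in one chair and a,a in the other.
Chair I (hydroxyl axial, carboxyl axial): E = 2.17 kcal/mol.
Chair II (hydroxyl equatorial, carboxyl equatorial): E = 0.00 kcal/mol.
Chair II is the more stable (lower-energy) conformer, and in that chair the carboxyl group is equatorial.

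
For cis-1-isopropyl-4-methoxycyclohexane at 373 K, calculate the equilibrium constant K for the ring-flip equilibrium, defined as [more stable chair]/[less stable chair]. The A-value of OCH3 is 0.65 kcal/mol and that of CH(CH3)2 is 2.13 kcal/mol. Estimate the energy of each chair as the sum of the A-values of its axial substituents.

K ≈ 7.37

C1 and C4 have opposite parity, so for the cis isomer the two substituents are one axial and one equatorial in each chair.
Chair I (methoxy axial, isopropyl equatorial): E = 0.65 kcal/mol; chair II (methoxy equatorial, isopropyl axial): E = 2.13 kcal/mol.
ΔG = 1.48 kcal/mol between the two chairs.
K = exp(ΔG/RT) with R = 1.987×10⁻³ kcal mol⁻¹ K⁻¹ and T = 373 K gives K ≈ 7.37.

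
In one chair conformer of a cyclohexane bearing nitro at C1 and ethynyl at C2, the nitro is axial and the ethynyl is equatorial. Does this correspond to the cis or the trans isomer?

C1 and C2 have opposite parity, so their axial bonds point in opposite directions.
With opposite-parity carbons, two substituents on the same face are one axial and one equatorial; opposite faces give both axial or both equatorial.
Here the groups are axial/equatorial → same face → cis.

cis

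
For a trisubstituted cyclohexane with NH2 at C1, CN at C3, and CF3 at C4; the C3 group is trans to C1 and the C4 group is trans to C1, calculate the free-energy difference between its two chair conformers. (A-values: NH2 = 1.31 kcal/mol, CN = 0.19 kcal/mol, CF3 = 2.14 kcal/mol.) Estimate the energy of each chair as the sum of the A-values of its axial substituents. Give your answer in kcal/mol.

Chair I (amino axial, cyano equatorial, trifluoromethyl axial): E = 3.45 kcal/mol.
Chair II (amino equatorial, cyano axial, trifluoromethyl equatorial): E = 0.19 kcal/mol.
ΔE = 3.45 − 0.19 = 3.26 kcal/mol; chair II is more stable.

3.26 kcal/mol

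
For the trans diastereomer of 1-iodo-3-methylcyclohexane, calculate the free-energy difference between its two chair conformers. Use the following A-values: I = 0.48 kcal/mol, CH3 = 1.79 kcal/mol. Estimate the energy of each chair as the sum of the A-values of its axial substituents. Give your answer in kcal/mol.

C1 and C3 have the same parity, so for the trans isomer the two substituents are one axial and one equatorial in each chair.
Chair I (iodo axial, methyl equatorial): E = 0.48 kcal/mol.
Chair II (iodo equatorial, methyl axial): E = 1.79 kcal/mol.
ΔE = 1.79 − 0.48 = 1.31 kcal/mol; chair I is more stable.

1.31 kcal/mol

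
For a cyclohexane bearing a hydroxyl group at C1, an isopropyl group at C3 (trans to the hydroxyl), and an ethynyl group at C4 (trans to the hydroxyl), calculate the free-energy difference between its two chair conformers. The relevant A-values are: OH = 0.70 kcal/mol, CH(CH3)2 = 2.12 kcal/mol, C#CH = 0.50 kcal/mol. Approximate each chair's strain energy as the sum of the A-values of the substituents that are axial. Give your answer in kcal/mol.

Chair I (hydroxyl axial, isopropyl equatorial, ethynyl axial): E = 1.20 kcal/mol.
Chair II (hydroxyl equatorial, isopropyl axial, ethynyl equatorial): E = 2.12 kcal/mol.
ΔE = 2.12 − 1.20 = 0.92 kcal/mol; chair I is more stable.

0.92 kcal/mol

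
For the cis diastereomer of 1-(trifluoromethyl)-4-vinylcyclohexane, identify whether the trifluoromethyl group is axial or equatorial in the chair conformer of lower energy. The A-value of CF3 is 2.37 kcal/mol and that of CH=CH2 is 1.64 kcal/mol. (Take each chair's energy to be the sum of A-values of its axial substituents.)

C1 and C4 have opposite parity, so for the cis isomer the two substituents are one axial and one equatorial in each chair.
Chair I (trifluoromethyl axial, vinyl equatorial): E = 2.37 kcal/mol.
Chair II (trifluoromethyl equatorial, vinyl axial): E = 1.64 kcal/mol.
Chair II is the more stable (lower-energy) conformer, and in that chair the trifluoromethyl group is equatorial.

equatorial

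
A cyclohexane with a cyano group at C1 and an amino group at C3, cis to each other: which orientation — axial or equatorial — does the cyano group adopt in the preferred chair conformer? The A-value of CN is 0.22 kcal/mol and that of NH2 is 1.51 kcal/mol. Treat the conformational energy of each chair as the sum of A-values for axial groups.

equatorial

C1 and C3 have the same parity, so for the cis isomer the two substituents are e,e in one chair and a,a in the other.
Chair I (cyano axial, amino axial): E = 1.73 kcal/mol.
Chair II (cyano equatorial, amino equatorial): E = 0.00 kcal/mol.
Chair II is the more stable (lower-energy) conformer, and in that chair the cyano group is equatorial.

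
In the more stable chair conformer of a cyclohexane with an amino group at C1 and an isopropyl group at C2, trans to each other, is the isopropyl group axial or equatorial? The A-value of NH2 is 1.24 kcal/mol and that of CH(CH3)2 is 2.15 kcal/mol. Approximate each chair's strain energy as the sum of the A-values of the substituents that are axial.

C1 and C2 have opposite parity, so for the trans isomer the two substituents are e,e in one chair and a,a in the other.
Chair I (amino axial, isopropyl axial): E = 3.39 kcal/mol.
Chair II (amino equatorial, isopropyl equatorial): E = 0.00 kcal/mol.
Chair II is the more stable (lower-energy) conformer, and in that chair the isopropyl group is equatorial.

equatorial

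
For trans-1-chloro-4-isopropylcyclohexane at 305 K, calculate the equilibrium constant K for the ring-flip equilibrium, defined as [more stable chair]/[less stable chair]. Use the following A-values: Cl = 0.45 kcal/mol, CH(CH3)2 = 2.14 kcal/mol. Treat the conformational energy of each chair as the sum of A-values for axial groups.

C1 and C4 have opposite parity, so for the trans isomer the two substituents are e,e in one chair and a,a in the other.
Chair I (chloro axial, isopropyl axial): E = 2.59 kcal/mol; chair II (chloro equatorial, isopropyl equatorial): E = 0.00 kcal/mol.
ΔG = 2.59 kcal/mol between the two chairs.
K = exp(ΔG/RT) with R = 1.987×10⁻³ kcal mol⁻¹ K⁻¹ and T = 305 K gives K ≈ 71.8.

K ≈ 71.8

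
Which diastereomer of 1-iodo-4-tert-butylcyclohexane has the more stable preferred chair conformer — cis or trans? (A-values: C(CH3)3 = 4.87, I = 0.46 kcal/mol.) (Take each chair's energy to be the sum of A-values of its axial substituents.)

At 1,4 positions (parity opposite): cis → (a,e or e,a); trans → (e,e or a,a).
Best chair for cis: E = 0.46 kcal/mol; best chair for trans: E = 0.00 kcal/mol.
The trans isomer is lower by 0.46 kcal/mol.

trans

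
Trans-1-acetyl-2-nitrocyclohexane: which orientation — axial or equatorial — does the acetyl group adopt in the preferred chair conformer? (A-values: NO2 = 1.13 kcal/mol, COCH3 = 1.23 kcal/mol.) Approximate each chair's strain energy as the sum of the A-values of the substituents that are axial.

equatorial

C1 and C2 have opposite parity, so for the trans isomer the two substituents are e,e in one chair and a,a in the other.
Chair I (nitro axial, acetyl axial): E = 2.36 kcal/mol.
Chair II (nitro equatorial, acetyl equatorial): E = 0.00 kcal/mol.
Chair II is the more stable (lower-energy) conformer, and in that chair the acetyl group is equatorial.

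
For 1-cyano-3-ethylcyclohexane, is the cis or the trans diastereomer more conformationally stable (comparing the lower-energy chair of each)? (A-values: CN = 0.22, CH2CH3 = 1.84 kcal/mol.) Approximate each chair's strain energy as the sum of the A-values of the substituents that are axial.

cis

At 1,3 positions (parity same): cis → (e,e or a,a); trans → (a,e or e,a).
Best chair for cis: E = 0.00 kcal/mol; best chair for trans: E = 0.22 kcal/mol.
The cis isomer is lower by 0.22 kcal/mol.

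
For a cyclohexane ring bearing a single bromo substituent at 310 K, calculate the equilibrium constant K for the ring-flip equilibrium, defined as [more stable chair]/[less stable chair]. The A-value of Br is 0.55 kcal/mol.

K ≈ 2.44

One chair has the bromo group axial (E = 0.55 kcal/mol) and the other has it equatorial (E = 0).
ΔG = 0.55 kcal/mol between the two chairs.
K = exp(ΔG/RT) with R = 1.987×10⁻³ kcal mol⁻¹ K⁻¹ and T = 310 K gives K ≈ 2.44.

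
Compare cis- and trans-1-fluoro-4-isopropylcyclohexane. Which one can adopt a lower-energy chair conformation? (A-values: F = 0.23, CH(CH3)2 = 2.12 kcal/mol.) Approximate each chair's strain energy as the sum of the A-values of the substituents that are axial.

At 1,4 positions (parity opposite): cis → (a,e or e,a); trans → (e,e or a,a).
Best chair for cis: E = 0.23 kcal/mol; best chair for trans: E = 0.00 kcal/mol.
The trans isomer is lower by 0.23 kcal/mol.

trans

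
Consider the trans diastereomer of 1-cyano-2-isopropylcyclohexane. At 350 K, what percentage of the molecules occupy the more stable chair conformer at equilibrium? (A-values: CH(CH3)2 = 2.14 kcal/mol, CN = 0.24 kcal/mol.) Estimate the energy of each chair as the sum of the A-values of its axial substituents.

C1 and C2 have opposite parity, so for the trans isomer the two substituents are e,e in one chair and a,a in the other.
Chair I (isopropyl axial, cyano axial): E = 2.38 kcal/mol; chair II (isopropyl equatorial, cyano equatorial): E = 0.00 kcal/mol.
ΔG = 2.38 kcal/mol between the two chairs.
K = exp(ΔG/RT) with R = 1.987×10⁻³ kcal mol⁻¹ K⁻¹ and T = 350 K gives K ≈ 30.6.
Fraction in the lower-energy chair = K/(K+1) = 96.8%.

96.8%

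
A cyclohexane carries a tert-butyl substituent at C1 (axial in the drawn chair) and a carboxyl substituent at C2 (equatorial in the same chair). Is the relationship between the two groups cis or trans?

cis

C1 and C2 have opposite parity, so their axial bonds point in opposite directions.
With opposite-parity carbons, two substituents on the same face are one axial and one equatorial; opposite faces give both axial or both equatorial.
Here the groups are axial/equatorial → same face → cis.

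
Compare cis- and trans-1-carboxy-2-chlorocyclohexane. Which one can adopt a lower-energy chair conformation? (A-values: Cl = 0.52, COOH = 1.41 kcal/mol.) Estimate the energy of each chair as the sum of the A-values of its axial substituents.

At 1,2 positions (parity opposite): cis → (a,e or e,a); trans → (e,e or a,a).
Best chair for cis: E = 0.52 kcal/mol; best chair for trans: E = 0.00 kcal/mol.
The trans isomer is lower by 0.52 kcal/mol.

trans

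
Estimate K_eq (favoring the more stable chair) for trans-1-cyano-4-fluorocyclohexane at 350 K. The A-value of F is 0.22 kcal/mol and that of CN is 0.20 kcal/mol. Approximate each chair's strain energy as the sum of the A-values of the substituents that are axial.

C1 and C4 have opposite parity, so for the trans isomer the two substituents are e,e in one chair and a,a in the other.
Chair I (fluoro axial, cyano axial): E = 0.42 kcal/mol; chair II (fluoro equatorial, cyano equatorial): E = 0.00 kcal/mol.
ΔG = 0.42 kcal/mol between the two chairs.
K = exp(ΔG/RT) with R = 1.987×10⁻³ kcal mol⁻¹ K⁻¹ and T = 350 K gives K ≈ 1.83.

K ≈ 1.83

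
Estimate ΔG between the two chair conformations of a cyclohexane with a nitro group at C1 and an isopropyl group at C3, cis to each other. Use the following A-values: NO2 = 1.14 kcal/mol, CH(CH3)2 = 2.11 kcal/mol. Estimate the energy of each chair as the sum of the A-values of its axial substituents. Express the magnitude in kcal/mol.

C1 and C3 have the same parity, so for the cis isomer the two substituents are e,e in one chair and a,a in the other.
Chair I (nitro axial, isopropyl axial): E = 3.25 kcal/mol.
Chair II (nitro equatorial, isopropyl equatorial): E = 0.00 kcal/mol.
ΔE = 3.25 − 0.00 = 3.25 kcal/mol; chair II is more stable.

3.25 kcal/mol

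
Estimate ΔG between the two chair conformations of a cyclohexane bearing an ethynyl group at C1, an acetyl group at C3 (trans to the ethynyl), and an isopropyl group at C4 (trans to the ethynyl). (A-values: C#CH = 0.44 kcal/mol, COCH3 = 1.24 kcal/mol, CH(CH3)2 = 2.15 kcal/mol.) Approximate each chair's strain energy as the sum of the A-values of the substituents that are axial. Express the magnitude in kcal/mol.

1.35 kcal/mol

Chair I (ethynyl axial, acetyl equatorial, isopropyl axial): E = 2.59 kcal/mol.
Chair II (ethynyl equatorial, acetyl axial, isopropyl equatorial): E = 1.24 kcal/mol.
ΔE = 2.59 − 1.24 = 1.35 kcal/mol; chair II is more stable.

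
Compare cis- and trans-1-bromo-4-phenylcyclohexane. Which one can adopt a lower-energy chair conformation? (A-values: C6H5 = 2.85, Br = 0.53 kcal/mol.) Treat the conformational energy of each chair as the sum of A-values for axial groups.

trans

At 1,4 positions (parity opposite): cis → (a,e or e,a); trans → (e,e or a,a).
Best chair for cis: E = 0.53 kcal/mol; best chair for trans: E = 0.00 kcal/mol.
The trans isomer is lower by 0.53 kcal/mol.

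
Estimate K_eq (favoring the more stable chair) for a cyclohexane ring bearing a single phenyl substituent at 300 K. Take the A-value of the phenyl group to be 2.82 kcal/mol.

One chair has the phenyl group axial (E = 2.82 kcal/mol) and the other has it equatorial (E = 0).
ΔG = 2.82 kcal/mol between the two chairs.
K = exp(ΔG/RT) with R = 1.987×10⁻³ kcal mol⁻¹ K⁻¹ and T = 300 K gives K ≈ 113.

K ≈ 113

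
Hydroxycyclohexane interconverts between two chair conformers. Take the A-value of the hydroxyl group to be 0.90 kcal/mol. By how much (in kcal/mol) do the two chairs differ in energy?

0.90 kcal/mol

A monosubstituted cyclohexane has one chair with the hydroxyl group axial (E = A = 0.90 kcal/mol) and one with it equatorial (E = 0).
ΔE = 0.90 − 0 = 0.90 kcal/mol.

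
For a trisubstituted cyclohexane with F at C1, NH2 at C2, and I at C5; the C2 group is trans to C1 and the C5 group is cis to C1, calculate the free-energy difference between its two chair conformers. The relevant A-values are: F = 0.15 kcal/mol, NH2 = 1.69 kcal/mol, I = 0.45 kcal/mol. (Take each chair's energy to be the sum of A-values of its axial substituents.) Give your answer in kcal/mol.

Chair I (fluoro axial, amino axial, iodo axial): E = 2.29 kcal/mol.
Chair II (fluoro equatorial, amino equatorial, iodo equatorial): E = 0.00 kcal/mol.
ΔE = 2.29 − 0.00 = 2.29 kcal/mol; chair II is more stable.

2.29 kcal/mol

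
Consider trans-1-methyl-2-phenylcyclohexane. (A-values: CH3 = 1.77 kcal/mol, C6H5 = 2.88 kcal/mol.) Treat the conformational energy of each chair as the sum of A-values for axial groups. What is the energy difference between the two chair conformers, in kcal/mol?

4.65 kcal/mol

C1 and C2 have opposite parity, so for the trans isomer the two substituents are e,e in one chair and a,a in the other.
Chair I (methyl axial, phenyl axial): E = 4.65 kcal/mol.
Chair II (methyl equatorial, phenyl equatorial): E = 0.00 kcal/mol.
ΔE = 4.65 − 0.00 = 4.65 kcal/mol; chair II is more stable.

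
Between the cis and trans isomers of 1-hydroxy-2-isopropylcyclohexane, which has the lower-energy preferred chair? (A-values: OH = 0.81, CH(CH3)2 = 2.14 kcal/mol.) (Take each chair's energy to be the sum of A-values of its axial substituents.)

trans

At 1,2 positions (parity opposite): cis → (a,e or e,a); trans → (e,e or a,a).
Best chair for cis: E = 0.81 kcal/mol; best chair for trans: E = 0.00 kcal/mol.
The trans isomer is lower by 0.81 kcal/mol.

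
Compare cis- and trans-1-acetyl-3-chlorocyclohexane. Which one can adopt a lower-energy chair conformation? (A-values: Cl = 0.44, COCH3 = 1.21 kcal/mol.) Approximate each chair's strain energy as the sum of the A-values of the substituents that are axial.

At 1,3 positions (parity same): cis → (e,e or a,a); trans → (a,e or e,a).
Best chair for cis: E = 0.00 kcal/mol; best chair for trans: E = 0.44 kcal/mol.
The cis isomer is lower by 0.44 kcal/mol.

cis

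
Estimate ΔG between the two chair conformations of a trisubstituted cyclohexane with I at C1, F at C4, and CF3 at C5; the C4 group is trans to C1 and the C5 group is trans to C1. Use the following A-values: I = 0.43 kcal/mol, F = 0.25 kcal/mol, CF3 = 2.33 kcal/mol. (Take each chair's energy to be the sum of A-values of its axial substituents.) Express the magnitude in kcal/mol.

Chair I (iodo axial, fluoro axial, trifluoromethyl equatorial): E = 0.68 kcal/mol.
Chair II (iodo equatorial, fluoro equatorial, trifluoromethyl axial): E = 2.33 kcal/mol.
ΔE = 2.33 − 0.68 = 1.65 kcal/mol; chair I is more stable.

1.65 kcal/mol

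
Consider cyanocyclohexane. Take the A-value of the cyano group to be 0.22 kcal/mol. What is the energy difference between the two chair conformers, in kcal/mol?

0.22 kcal/mol

A monosubstituted cyclohexane has one chair with the cyano group axial (E = A = 0.22 kcal/mol) and one with it equatorial (E = 0).
ΔE = 0.22 − 0 = 0.22 kcal/mol.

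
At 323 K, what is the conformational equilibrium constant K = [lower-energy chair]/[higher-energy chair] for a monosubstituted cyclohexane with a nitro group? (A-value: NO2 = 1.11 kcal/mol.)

K ≈ 5.64

One chair has the nitro group axial (E = 1.11 kcal/mol) and the other has it equatorial (E = 0).
ΔG = 1.11 kcal/mol between the two chairs.
K = exp(ΔG/RT) with R = 1.987×10⁻³ kcal mol⁻¹ K⁻¹ and T = 323 K gives K ≈ 5.64.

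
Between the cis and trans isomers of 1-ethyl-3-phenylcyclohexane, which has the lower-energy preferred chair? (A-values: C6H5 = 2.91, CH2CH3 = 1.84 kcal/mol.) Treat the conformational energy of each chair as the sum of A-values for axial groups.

cis

At 1,3 positions (parity same): cis → (e,e or a,a); trans → (a,e or e,a).
Best chair for cis: E = 0.00 kcal/mol; best chair for trans: E = 1.84 kcal/mol.
The cis isomer is lower by 1.84 kcal/mol.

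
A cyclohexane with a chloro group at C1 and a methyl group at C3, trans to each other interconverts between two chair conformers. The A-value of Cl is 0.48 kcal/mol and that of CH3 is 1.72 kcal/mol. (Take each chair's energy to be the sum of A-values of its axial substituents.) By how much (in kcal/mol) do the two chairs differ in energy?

C1 and C3 have the same parity, so for the trans isomer the two substituents are one axial and one equatorial in each chair.
Chair I (chloro axial, methyl equatorial): E = 0.48 kcal/mol.
Chair II (chloro equatorial, methyl axial): E = 1.72 kcal/mol.
ΔE = 1.72 − 0.48 = 1.24 kcal/mol; chair I is more stable.

1.24 kcal/mol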